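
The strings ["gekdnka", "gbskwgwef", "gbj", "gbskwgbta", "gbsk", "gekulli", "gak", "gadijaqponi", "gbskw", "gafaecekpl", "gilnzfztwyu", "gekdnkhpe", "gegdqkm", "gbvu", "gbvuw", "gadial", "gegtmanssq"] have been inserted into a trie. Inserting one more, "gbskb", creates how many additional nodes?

1

"gbsk" is already a path in the trie; the remaining "b" must be added.
So 5 − 4 = 1 new nodes.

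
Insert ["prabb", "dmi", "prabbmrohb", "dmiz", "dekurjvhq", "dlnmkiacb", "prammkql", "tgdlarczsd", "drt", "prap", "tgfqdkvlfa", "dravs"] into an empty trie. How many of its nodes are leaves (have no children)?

Leaves are exactly the stored words that no other stored word extends.
Those words: "dekurjvhq", "dlnmkiacb", "dmiz", "dravs", "drt", "prabbmrohb", "prammkql", "prap", "tgdlarczsd", "tgfqdkvlfa"
Leaf count: 10

10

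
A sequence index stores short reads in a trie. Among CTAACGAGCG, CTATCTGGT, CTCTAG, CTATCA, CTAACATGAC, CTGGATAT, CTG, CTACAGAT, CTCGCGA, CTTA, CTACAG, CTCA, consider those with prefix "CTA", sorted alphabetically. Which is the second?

CTAACGAGCG

Words with prefix "CTA", in lexicographic order: "CTAACATGAC", "CTAACGAGCG", "CTACAG", "CTACAGAT", "CTATCA", "CTATCTGGT"
The 2nd is CTAACGAGCG.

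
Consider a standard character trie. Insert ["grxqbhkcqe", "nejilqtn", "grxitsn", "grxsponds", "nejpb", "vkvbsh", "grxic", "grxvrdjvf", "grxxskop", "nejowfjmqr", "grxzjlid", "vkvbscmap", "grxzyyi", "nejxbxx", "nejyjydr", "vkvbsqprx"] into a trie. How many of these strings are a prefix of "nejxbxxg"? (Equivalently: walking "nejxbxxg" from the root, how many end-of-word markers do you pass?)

1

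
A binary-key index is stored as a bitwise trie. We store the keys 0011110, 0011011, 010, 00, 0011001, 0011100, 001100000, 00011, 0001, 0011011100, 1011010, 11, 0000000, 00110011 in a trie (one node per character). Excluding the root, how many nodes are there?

Trie structure (* marks end of a word):
(root)
├─ 0
│  ├─ 0 *
│  │  ├─ 0
│  │  │  ├─ 0
│  │  │  │  └─ 0
│  │  │  │     └─ 0
│  │  │  │        └─ 0 *
│  │  │  └─ 1 *
│  │  │     └─ 1 *
│  │  └─ 1
│  │     └─ 1
│  │        ├─ 0
│  │        │  ├─ 0
│  │        │  │  ├─ 0
│  │        │  │  │  └─ 0
│  │        │  │  │     └─ 0 *
│  │        │  │  └─ 1 *
│  │        │  │     └─ 1 *
│  │        │  └─ 1
│  │        │     └─ 1 *
│  │        │        └─ 1
│  │        │           └─ 0
│  │        │              └─ 0 *
│  │        └─ 1
│  │           ├─ 0
│  │           │  └─ 0 *
│  │           └─ 1
│  │              └─ 0 *
│  └─ 1
│     └─ 0 *
└─ 1
   ├─ 0
   │  └─ 1
   │     └─ 1
   │        └─ 0
   │           └─ 1
   │              └─ 0 *
   └─ 1 *
Counting every labelled node above: 38.

38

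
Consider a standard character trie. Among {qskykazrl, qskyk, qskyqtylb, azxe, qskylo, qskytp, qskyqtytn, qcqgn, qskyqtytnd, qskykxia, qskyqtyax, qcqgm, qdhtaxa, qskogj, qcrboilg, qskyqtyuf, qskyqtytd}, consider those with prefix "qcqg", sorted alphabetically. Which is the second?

qcqgn

DFS of the "qcqg" subtree visits, in order: "qcqgm", "qcqgn"
The 2nd is qcqgn.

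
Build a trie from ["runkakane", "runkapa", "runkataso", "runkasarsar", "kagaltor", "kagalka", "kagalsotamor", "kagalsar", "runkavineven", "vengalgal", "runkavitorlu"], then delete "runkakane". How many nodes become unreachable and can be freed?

After clearing the end-marker at "runkakane", prune upward until reaching a node still needed by another word.
The suffix "kane" (4 nodes) is used only by "runkakane"; the node for "runka" still has the child "p", so pruning stops there.
Nodes removed: 4

4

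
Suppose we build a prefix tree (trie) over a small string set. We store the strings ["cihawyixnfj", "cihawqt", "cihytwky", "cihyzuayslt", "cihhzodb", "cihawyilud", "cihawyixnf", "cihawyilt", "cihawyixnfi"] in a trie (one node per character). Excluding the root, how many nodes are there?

Trie structure (* marks end of a word):
(root)
└─ c
   └─ i
      └─ h
         ├─ a
         │  └─ w
         │     ├─ q
         │     │  └─ t *
         │     └─ y
         │        └─ i
         │           ├─ l
         │           │  ├─ t *
         │           │  └─ u
         │           │     └─ d *
         │           └─ x
         │              └─ n
         │                 └─ f *
         │                    ├─ i *
         │                    └─ j *
         ├─ h
         │  └─ z
         │     └─ o
         │        └─ d
         │           └─ b *
         └─ y
            ├─ t
            │  └─ w
            │     └─ k
            │        └─ y *
            └─ z
               └─ u
                  └─ a
                     └─ y
                        └─ s
                           └─ l
                              └─ t *
Counting every labelled node above: 35.

35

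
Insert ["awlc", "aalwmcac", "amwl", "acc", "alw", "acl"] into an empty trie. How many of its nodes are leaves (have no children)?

6

A leaf is a node with no children — equivalently, the end of a word that is not a proper prefix of any other stored word.
Those words: "aalwmcac", "acc", "acl", "alw", "amwl", "awlc"
Leaf count: 6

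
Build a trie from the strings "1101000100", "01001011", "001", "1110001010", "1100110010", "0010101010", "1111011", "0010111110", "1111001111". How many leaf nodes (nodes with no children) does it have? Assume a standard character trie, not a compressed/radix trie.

8

Leaves are exactly the stored words that no other stored word extends.
Those words: "0010101010", "0010111110", "01001011", "1100110010", "1101000100", "1110001010", "1111001111", "1111011"
Leaf count: 8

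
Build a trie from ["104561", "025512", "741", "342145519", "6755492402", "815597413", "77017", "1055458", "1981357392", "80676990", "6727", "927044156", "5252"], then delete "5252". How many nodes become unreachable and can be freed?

After clearing the end-marker at "5252", prune upward until reaching a node still needed by another word.
No other word shares any prefix with "5252", so all 4 of its nodes go.
Nodes removed: 4

4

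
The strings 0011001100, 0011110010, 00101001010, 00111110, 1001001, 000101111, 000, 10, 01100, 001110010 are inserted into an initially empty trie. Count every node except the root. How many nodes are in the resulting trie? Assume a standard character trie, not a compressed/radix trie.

48

For each word, the new-node count is its length minus the longest prefix already in the trie:
  "0011001100" → 10 new (0, 0, 1, 1, 0, 0, 1, 1, 0, 0)
  "0011110010" → prefix "0011" already present; 6 new (1, 1, 0, 0, 1, 0)
  "00101001010" → prefix "001" already present; 8 new (0, 1, 0, 0, 1, 0, 1, 0)
  "00111110" → prefix "001111" already present; 2 new (1, 0)
  "1001001" → 7 new (1, 0, 0, 1, 0, 0, 1)
  "000101111" → prefix "00" already present; 7 new (0, 1, 0, 1, 1, 1, 1)
  "000" → prefix "000" already present; 0 new (none)
  "10" → prefix "10" already present; 0 new (none)
  "01100" → prefix "0" already present; 4 new (1, 1, 0, 0)
  "001110010" → prefix "00111" already present; 4 new (0, 0, 1, 0)
Total nodes = 10 + 6 + 8 + 2 + 7 + 7 + 0 + 0 + 4 + 4 = 48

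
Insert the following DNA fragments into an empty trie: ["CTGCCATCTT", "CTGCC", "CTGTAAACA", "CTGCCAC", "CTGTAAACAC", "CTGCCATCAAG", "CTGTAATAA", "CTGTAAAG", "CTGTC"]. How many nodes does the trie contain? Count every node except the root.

For each word, the new-node count is its length minus the longest prefix already in the trie:
  "CTGCCATCTT" → 10 new (C, T, G, C, C, A, T, C, T, T)
  "CTGCC" → prefix "CTGCC" already present; 0 new (none)
  "CTGTAAACA" → prefix "CTG" already present; 6 new (T, A, A, A, C, A)
  "CTGCCAC" → prefix "CTGCCA" already present; 1 new (C)
  "CTGTAAACAC" → prefix "CTGTAAACA" already present; 1 new (C)
  "CTGCCATCAAG" → prefix "CTGCCATC" already present; 3 new (A, A, G)
  "CTGTAATAA" → prefix "CTGTAA" already present; 3 new (T, A, A)
  "CTGTAAAG" → prefix "CTGTAAA" already present; 1 new (G)
  "CTGTC" → prefix "CTGT" already present; 1 new (C)
Total nodes = 10 + 0 + 6 + 1 + 1 + 3 + 3 + 1 + 1 = 26

26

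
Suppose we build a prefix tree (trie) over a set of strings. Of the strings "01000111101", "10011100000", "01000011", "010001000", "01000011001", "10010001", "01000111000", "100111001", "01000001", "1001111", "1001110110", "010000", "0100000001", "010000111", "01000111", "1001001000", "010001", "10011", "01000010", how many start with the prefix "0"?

12

Filter for entries beginning with "0":
Words under "0": 010000, 0100000001, 01000001, 01000010, 01000011, 01000011001, 010000111, 010001, 010001000, 01000111, 01000111000, 01000111101
Count: 12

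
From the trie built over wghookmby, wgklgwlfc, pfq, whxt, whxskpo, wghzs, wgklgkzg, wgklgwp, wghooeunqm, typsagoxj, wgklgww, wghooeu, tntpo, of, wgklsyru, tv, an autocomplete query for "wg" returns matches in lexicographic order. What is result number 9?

Words with prefix "wg", in lexicographic order: "wghooeu", "wghooeunqm", "wghookmby", "wghzs", "wgklgkzg", "wgklgwlfc", "wgklgwp", "wgklgww", "wgklsyru"
Position 9: wgklsyru

wgklsyru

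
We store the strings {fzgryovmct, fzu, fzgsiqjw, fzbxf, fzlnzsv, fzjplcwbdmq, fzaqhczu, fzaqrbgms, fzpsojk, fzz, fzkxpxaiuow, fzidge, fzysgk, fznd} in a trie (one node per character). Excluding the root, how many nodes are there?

Insert word by word; a character creates a node only if that edge doesn't already exist:
  "fzgryovmct" → 10 new (f, z, g, r, y, o, v, m, c, t)
  "fzu" → prefix "fz" already present; 1 new (u)
  "fzgsiqjw" → prefix "fzg" already present; 5 new (s, i, q, j, w)
  "fzbxf" → prefix "fz" already present; 3 new (b, x, f)
  "fzlnzsv" → prefix "fz" already present; 5 new (l, n, z, s, v)
  "fzjplcwbdmq" → prefix "fz" already present; 9 new (j, p, l, c, w, b, d, m, q)
  "fzaqhczu" → prefix "fz" already present; 6 new (a, q, h, c, z, u)
  "fzaqrbgms" → prefix "fzaq" already present; 5 new (r, b, g, m, s)
  "fzpsojk" → prefix "fz" already present; 5 new (p, s, o, j, k)
  "fzz" → prefix "fz" already present; 1 new (z)
  "fzkxpxaiuow" → prefix "fz" already present; 9 new (k, x, p, x, a, i, u, o, w)
  "fzidge" → prefix "fz" already present; 4 new (i, d, g, e)
  "fzysgk" → prefix "fz" already present; 4 new (y, s, g, k)
  "fznd" → prefix "fz" already present; 2 new (n, d)
Total nodes = 10 + 1 + 5 + 3 + 5 + 9 + 6 + 5 + 5 + 1 + 9 + 4 + 4 + 2 = 69

69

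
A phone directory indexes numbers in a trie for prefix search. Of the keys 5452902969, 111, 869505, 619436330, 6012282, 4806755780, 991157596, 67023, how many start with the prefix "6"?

Filter for entries beginning with "6":
Matches: "6012282", "619436330", "67023"
Count: 3

3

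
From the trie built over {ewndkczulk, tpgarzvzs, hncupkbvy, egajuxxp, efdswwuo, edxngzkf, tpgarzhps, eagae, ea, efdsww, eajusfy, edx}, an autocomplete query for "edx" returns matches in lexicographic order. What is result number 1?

edx

DFS of the "edx" subtree visits, in order: "edx", "edxngzkf"
Position 1: edx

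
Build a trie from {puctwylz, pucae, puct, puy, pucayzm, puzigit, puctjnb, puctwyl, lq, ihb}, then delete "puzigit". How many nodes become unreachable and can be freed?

Walk "puzigit" from the leaf back toward the root, removing each node that no remaining word uses.
The suffix "zigit" (5 nodes) is used only by "puzigit"; the node for "pu" still has the child "c", so pruning stops there.
Nodes removed: 5

5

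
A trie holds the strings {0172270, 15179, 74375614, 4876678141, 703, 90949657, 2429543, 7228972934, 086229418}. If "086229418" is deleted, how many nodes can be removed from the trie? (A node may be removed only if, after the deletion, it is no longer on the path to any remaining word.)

8

A node on "086229418"'s path can go only if nothing else ends at it or branches off below it.
The suffix "86229418" (8 nodes) is used only by "086229418"; the node for "0" still has the child "1", so pruning stops there.
Nodes removed: 8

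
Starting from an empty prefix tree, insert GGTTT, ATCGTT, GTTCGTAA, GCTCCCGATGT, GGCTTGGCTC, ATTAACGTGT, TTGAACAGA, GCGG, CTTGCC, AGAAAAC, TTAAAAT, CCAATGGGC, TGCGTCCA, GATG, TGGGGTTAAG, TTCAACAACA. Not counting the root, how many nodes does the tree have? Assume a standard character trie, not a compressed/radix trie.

Insert word by word; a character creates a node only if that edge doesn't already exist:
  "GGTTT" → 5 new (G, G, T, T, T)
  "ATCGTT" → 6 new (A, T, C, G, T, T)
  "GTTCGTAA" → prefix "G" already present; 7 new (T, T, C, G, T, A, A)
  "GCTCCCGATGT" → prefix "G" already present; 10 new (C, T, C, C, C, G, A, T, G, T)
  "GGCTTGGCTC" → prefix "GG" already present; 8 new (C, T, T, G, G, C, T, C)
  "ATTAACGTGT" → prefix "AT" already present; 8 new (T, A, A, C, G, T, G, T)
  "TTGAACAGA" → 9 new (T, T, G, A, A, C, A, G, A)
  "GCGG" → prefix "GC" already present; 2 new (G, G)
  "CTTGCC" → 6 new (C, T, T, G, C, C)
  "AGAAAAC" → prefix "A" already present; 6 new (G, A, A, A, A, C)
  "TTAAAAT" → prefix "TT" already present; 5 new (A, A, A, A, T)
  "CCAATGGGC" → prefix "C" already present; 8 new (C, A, A, T, G, G, G, C)
  "TGCGTCCA" → prefix "T" already present; 7 new (G, C, G, T, C, C, A)
  "GATG" → prefix "G" already present; 3 new (A, T, G)
  "TGGGGTTAAG" → prefix "TG" already present; 8 new (G, G, G, T, T, A, A, G)
  "TTCAACAACA" → prefix "TT" already present; 8 new (C, A, A, C, A, A, C, A)
Total nodes = 5 + 6 + 7 + 10 + 8 + 8 + 9 + 2 + 6 + 6 + 5 + 8 + 7 + 3 + 8 + 8 = 106

106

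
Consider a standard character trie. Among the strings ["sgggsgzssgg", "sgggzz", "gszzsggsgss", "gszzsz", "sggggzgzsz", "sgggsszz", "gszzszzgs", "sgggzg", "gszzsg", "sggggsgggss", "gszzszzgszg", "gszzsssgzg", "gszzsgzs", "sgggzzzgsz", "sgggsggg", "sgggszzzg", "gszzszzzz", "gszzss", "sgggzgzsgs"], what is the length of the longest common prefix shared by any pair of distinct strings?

9

Equivalently: take the maximum, over all pairs, of their longest common prefix length.
e.g. "gszzszzgs" and "gszzszzgszg" share the prefix "gszzszzgs" of length 9; no pair shares a longer one.
Longest shared-prefix length: 9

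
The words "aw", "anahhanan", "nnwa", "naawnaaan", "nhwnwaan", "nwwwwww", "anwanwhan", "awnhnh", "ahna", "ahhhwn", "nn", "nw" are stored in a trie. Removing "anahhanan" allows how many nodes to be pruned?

A node on "anahhanan"'s path can go only if nothing else ends at it or branches off below it.
The suffix "ahhanan" (7 nodes) is used only by "anahhanan"; the node for "an" still has the child "w", so pruning stops there.
Nodes removed: 7

7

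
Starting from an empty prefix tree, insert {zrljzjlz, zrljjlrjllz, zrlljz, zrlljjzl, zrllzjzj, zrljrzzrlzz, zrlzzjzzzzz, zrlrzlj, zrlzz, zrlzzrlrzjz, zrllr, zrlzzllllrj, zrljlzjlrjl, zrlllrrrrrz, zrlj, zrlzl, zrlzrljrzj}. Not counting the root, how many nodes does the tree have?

78

Insert word by word; a character creates a node only if that edge doesn't already exist:
  "zrljzjlz" → 8 new (z, r, l, j, z, j, l, z)
  "zrljjlrjllz" → prefix "zrlj" already present; 7 new (j, l, r, j, l, l, z)
  "zrlljz" → prefix "zrl" already present; 3 new (l, j, z)
  "zrlljjzl" → prefix "zrllj" already present; 3 new (j, z, l)
  "zrllzjzj" → prefix "zrll" already present; 4 new (z, j, z, j)
  "zrljrzzrlzz" → prefix "zrlj" already present; 7 new (r, z, z, r, l, z, z)
  "zrlzzjzzzzz" → prefix "zrl" already present; 8 new (z, z, j, z, z, z, z, z)
  "zrlrzlj" → prefix "zrl" already present; 4 new (r, z, l, j)
  "zrlzz" → prefix "zrlzz" already present; 0 new (none)
  "zrlzzrlrzjz" → prefix "zrlzz" already present; 6 new (r, l, r, z, j, z)
  "zrllr" → prefix "zrll" already present; 1 new (r)
  "zrlzzllllrj" → prefix "zrlzz" already present; 6 new (l, l, l, l, r, j)
  "zrljlzjlrjl" → prefix "zrlj" already present; 7 new (l, z, j, l, r, j, l)
  "zrlllrrrrrz" → prefix "zrll" already present; 7 new (l, r, r, r, r, r, z)
  "zrlj" → prefix "zrlj" already present; 0 new (none)
  "zrlzl" → prefix "zrlz" already present; 1 new (l)
  "zrlzrljrzj" → prefix "zrlz" already present; 6 new (r, l, j, r, z, j)
Total nodes = 8 + 7 + 3 + 3 + 4 + 7 + 8 + 4 + 0 + 6 + 1 + 6 + 7 + 7 + 0 + 1 + 6 = 78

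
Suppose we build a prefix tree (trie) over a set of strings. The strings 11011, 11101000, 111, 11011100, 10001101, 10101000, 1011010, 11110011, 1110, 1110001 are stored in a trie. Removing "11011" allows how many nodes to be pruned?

0

A node on "11011"'s path can go only if nothing else ends at it or branches off below it.
Every node on "11011" is still needed (e.g. by "11011100"), so nothing is freed.
Nodes removed: 0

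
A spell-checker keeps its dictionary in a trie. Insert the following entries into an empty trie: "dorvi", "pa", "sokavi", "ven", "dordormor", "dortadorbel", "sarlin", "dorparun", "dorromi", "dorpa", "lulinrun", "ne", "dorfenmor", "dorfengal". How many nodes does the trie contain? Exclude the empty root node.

63

Count nodes per top-level branch (shared prefixes stored once):
  'd'-branch (dordormor, dorfengal, dorfenmor, dorpa, dorparun, dorromi, dortadorbel, dorvi): 37 nodes
  'l'-branch (lulinrun): 8 nodes
  'n'-branch (ne): 2 nodes
  'p'-branch (pa): 2 nodes
  's'-branch (sarlin, sokavi): 11 nodes
  'v'-branch (ven): 3 nodes
Sum: 63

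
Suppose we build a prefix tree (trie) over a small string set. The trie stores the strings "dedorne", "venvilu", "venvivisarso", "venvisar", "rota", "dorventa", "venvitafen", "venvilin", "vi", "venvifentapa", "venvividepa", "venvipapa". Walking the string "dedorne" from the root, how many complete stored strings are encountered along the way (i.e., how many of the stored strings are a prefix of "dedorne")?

Walk "dedorne" from the root; an end-of-word marker is hit whenever a stored word is a prefix of "dedorne".
Prefixes of the query that are stored words: "dedorne"
Count: 1

1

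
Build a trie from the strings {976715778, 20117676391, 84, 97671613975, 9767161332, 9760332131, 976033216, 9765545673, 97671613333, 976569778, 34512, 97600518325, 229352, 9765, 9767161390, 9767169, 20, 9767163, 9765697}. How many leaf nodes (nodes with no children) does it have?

Leaves are exactly the stored words that no other stored word extends.
Those words: "20117676391", "229352", "34512", "84", "97600518325", "9760332131", "976033216", "9765545673", "976569778", "976715778", "9767161332", "97671613333", "9767161390", "97671613975", "9767163", "9767169"
Leaf count: 16

16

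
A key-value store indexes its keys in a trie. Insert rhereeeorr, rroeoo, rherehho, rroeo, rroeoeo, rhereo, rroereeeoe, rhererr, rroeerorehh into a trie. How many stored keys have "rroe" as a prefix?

Walk to "rroe"; the words in its subtree are exactly those with that prefix.
Matches: "rroeerorehh", "rroeo", "rroeoeo", "rroeoo", "rroereeeoe"
Count: 5

5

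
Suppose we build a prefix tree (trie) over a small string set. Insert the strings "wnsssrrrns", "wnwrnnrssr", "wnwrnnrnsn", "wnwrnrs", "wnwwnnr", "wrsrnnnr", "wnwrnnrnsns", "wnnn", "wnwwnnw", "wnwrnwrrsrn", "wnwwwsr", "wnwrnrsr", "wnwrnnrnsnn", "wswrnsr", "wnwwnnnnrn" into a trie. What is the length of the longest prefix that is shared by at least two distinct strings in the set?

The deepest shared node is where two words last agree before diverging.
"wnwrnnrnsn" and "wnwrnnrnsnn" agree on "wnwrnnrnsn" (10 characters) before diverging; nothing deeper is shared.
Longest shared-prefix length: 10

10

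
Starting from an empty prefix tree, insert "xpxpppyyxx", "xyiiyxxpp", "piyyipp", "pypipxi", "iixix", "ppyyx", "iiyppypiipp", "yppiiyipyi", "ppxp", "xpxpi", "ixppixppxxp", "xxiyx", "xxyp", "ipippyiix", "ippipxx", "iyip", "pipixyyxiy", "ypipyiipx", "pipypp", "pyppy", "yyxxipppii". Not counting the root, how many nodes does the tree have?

123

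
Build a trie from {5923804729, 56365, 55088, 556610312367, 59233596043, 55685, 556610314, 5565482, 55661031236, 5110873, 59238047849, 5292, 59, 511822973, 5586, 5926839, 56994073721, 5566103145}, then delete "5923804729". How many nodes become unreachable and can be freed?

2

Walk "5923804729" from the leaf back toward the root, removing each node that no remaining word uses.
The suffix "29" (2 nodes) is used only by "5923804729"; the node for "59238047" still has the child "8", so pruning stops there.
Nodes removed: 2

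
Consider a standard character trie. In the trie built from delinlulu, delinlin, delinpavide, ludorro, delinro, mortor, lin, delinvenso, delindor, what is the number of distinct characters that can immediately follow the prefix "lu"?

Follow the path "lu" to its node, then look at its outgoing edges.
Distinct next characters after "lu": d.
That node has 1 child edge.

1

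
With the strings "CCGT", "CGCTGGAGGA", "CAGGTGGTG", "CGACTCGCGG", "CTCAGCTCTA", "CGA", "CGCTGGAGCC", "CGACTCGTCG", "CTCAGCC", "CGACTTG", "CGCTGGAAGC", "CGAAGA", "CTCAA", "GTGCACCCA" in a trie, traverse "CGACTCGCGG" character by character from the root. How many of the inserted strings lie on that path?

Check each prefix of "CGACTCGCGG" against the stored set — each match is an end-marker on the path.
Prefixes of the query that are stored words: "CGA", "CGACTCGCGG"
Count: 2

2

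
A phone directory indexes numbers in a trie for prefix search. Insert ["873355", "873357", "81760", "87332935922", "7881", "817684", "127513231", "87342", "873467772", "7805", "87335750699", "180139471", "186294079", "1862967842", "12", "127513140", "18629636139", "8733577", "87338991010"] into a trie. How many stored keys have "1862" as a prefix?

Traverse to the node for "1862", then collect every word in that subtree.
Words under "1862": 186294079, 18629636139, 1862967842
Count: 3

3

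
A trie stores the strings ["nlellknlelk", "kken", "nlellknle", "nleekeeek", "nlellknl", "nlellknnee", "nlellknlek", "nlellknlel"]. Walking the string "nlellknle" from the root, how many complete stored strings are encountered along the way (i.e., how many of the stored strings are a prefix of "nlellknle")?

2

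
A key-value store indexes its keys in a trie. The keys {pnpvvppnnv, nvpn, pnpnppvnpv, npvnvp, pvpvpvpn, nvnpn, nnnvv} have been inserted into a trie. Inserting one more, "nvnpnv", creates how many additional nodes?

1

The longest prefix of "nvnpnv" already in the trie is "nvnpn" (length 5).
Each of the 1 remaining characters creates one node.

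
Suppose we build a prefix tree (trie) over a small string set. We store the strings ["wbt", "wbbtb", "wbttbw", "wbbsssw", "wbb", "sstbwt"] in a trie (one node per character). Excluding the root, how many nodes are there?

19

Trie structure (* marks end of a word):
(root)
├─ s
│  └─ s
│     └─ t
│        └─ b
│           └─ w
│              └─ t *
└─ w
   └─ b
      ├─ b *
      │  ├─ s
      │  │  └─ s
      │  │     └─ s
      │  │        └─ w *
      │  └─ t
      │     └─ b *
      └─ t *
         └─ t
            └─ b
               └─ w *
Counting every labelled node above: 19.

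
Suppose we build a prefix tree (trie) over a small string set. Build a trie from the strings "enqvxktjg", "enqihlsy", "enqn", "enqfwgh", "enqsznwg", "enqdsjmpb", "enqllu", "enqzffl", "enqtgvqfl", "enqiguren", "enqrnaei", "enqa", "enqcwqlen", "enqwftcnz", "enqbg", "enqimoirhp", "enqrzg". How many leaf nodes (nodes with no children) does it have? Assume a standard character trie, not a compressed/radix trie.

17

A leaf is a node with no children — equivalently, the end of a word that is not a proper prefix of any other stored word.
Those words: "enqa", "enqbg", "enqcwqlen", "enqdsjmpb", "enqfwgh", "enqiguren", "enqihlsy", "enqimoirhp", "enqllu", "enqn", "enqrnaei", "enqrzg", "enqsznwg", "enqtgvqfl", "enqvxktjg", "enqwftcnz", "enqzffl"
Leaf count: 17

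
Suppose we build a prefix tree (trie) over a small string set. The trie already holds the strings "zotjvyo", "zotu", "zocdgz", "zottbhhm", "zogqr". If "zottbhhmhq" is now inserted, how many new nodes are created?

2

Walking "zottbhhmhq" from the root, the first 8 characters ("zottbhhm") follow existing edges; "h" is the first miss.
So 10 − 8 = 2 new nodes.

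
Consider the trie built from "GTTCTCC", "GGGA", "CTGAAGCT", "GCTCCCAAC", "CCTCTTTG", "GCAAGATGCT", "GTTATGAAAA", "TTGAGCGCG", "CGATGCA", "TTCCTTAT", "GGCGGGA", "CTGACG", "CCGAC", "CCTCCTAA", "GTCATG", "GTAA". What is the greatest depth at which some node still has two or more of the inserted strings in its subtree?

4

Equivalently: take the maximum, over all pairs, of their longest common prefix length.
e.g. "CCTCCTAA" and "CCTCTTTG" share the prefix "CCTC" of length 4; no pair shares a longer one.
Longest shared-prefix length: 4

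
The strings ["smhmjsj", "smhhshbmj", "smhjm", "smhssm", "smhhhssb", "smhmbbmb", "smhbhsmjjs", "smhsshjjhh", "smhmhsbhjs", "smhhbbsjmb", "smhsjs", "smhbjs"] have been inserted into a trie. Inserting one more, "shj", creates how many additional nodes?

2

"s" is already a path in the trie; the remaining "hj" must be added.
New nodes needed: |"shj"| − 1 = 3 − 1 = 2.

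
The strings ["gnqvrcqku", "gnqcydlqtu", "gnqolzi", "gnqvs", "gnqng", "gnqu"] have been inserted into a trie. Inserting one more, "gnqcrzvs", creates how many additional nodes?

4

Walking "gnqcrzvs" from the root, the first 4 characters ("gnqc") follow existing edges; "r" is the first miss.
New nodes needed: |"gnqcrzvs"| − 4 = 8 − 4 = 4.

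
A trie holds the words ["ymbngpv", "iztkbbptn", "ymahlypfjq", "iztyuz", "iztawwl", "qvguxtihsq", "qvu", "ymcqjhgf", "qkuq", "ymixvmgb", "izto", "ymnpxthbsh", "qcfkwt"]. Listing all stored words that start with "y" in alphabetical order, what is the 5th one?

Words with prefix "y", in lexicographic order: "ymahlypfjq", "ymbngpv", "ymcqjhgf", "ymixvmgb", "ymnpxthbsh"
The 5th is ymnpxthbsh.

ymnpxthbsh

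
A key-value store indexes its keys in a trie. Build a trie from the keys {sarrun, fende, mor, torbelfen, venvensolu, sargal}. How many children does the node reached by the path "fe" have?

1

The children of the "fe" node are the distinct next characters among strings starting with "fe".
Characters that immediately follow "fe" among the stored strings: {n}.
That node has 1 child edge.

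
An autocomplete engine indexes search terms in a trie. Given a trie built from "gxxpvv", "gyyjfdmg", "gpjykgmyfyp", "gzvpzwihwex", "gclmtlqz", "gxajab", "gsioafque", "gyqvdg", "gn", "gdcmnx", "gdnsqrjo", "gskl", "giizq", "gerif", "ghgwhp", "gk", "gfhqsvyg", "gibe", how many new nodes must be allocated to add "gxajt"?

1

The longest prefix of "gxajt" already in the trie is "gxaj" (length 4).
Each of the 1 remaining characters creates one node.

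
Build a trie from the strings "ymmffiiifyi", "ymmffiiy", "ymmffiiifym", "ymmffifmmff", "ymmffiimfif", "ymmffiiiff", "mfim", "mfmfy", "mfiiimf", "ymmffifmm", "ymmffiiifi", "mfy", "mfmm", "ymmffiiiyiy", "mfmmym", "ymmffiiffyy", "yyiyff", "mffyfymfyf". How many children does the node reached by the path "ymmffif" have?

The children of the "ymmffif" node are the distinct next characters among strings starting with "ymmffif".
Characters that immediately follow "ymmffif" among the stored strings: {m}.
That node has 1 child edge.

1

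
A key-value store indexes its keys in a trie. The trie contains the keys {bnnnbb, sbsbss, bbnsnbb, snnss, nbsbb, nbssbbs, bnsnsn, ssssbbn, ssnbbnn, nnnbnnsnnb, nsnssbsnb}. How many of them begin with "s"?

Walk to "s"; the words in its subtree are exactly those with that prefix.
Words under "s": sbsbss, snnss, ssnbbnn, ssssbbn
Count: 4

4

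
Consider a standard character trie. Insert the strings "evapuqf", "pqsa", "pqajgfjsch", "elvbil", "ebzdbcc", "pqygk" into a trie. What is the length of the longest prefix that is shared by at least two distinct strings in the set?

2

Look for the deepest trie node that still has at least two words in its subtree.
"pqajgfjsch" and "pqsa" agree on "pq" (2 characters) before diverging; nothing deeper is shared.
Longest shared-prefix length: 2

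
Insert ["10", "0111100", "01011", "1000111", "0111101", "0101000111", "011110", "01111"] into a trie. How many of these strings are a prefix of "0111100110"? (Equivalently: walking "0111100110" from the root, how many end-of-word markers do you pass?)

Walk "0111100110" from the root; an end-of-word marker is hit whenever a stored word is a prefix of "0111100110".
Prefixes of the query that are stored words: "01111", "011110", "0111100"
Count: 3

3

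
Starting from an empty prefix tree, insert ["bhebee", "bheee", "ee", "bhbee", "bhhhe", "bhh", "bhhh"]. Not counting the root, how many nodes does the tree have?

Count nodes per top-level branch (shared prefixes stored once):
  'b'-branch (bhbee, bhebee, bheee, bhh, bhhh, bhhhe): 14 nodes
  'e'-branch (ee): 2 nodes
Sum: 16

16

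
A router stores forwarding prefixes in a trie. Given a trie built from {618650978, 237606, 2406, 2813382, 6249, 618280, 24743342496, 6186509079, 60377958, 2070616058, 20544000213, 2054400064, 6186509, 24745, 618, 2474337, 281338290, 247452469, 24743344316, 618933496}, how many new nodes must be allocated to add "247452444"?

2

The longest prefix of "247452444" already in the trie is "2474524" (length 7).
Each of the 2 remaining characters creates one node.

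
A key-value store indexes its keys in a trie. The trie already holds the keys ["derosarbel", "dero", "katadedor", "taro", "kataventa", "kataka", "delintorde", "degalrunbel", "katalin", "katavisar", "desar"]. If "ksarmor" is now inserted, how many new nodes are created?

The longest prefix of "ksarmor" already in the trie is "k" (length 1).
New nodes needed: |"ksarmor"| − 1 = 7 − 1 = 6.

6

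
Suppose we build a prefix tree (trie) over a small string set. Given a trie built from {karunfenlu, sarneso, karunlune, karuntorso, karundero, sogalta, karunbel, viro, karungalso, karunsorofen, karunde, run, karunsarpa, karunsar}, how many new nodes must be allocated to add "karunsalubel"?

5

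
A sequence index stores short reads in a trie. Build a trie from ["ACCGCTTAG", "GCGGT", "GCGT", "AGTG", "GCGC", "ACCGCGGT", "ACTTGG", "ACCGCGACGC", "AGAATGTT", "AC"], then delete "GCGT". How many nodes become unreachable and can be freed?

1

After clearing the end-marker at "GCGT", prune upward until reaching a node still needed by another word.
The suffix "T" (1 node) is used only by "GCGT"; the node for "GCG" still has the child "G", so pruning stops there.
Nodes removed: 1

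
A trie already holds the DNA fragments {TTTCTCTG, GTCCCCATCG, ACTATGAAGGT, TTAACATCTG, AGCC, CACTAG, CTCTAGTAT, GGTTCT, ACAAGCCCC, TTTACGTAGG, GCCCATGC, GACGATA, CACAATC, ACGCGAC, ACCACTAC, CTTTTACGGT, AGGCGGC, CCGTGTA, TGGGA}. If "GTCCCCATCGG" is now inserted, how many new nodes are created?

The longest prefix of "GTCCCCATCGG" already in the trie is "GTCCCCATCG" (length 10).
So 11 − 10 = 1 new nodes.

1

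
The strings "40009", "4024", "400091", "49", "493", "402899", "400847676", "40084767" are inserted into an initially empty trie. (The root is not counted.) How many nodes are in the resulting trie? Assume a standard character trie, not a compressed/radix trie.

For each word, the new-node count is its length minus the longest prefix already in the trie:
  "40009" → 5 new (4, 0, 0, 0, 9)
  "4024" → prefix "40" already present; 2 new (2, 4)
  "400091" → prefix "40009" already present; 1 new (1)
  "49" → prefix "4" already present; 1 new (9)
  "493" → prefix "49" already present; 1 new (3)
  "402899" → prefix "402" already present; 3 new (8, 9, 9)
  "400847676" → prefix "400" already present; 6 new (8, 4, 7, 6, 7, 6)
  "40084767" → prefix "40084767" already present; 0 new (none)
Total nodes = 5 + 2 + 1 + 1 + 1 + 3 + 6 + 0 = 19

19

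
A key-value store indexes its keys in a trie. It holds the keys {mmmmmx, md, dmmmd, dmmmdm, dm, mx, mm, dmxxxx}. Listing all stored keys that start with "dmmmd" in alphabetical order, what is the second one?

DFS of the "dmmmd" subtree visits, in order: "dmmmd", "dmmmdm"
Position 2: dmmmdm

dmmmdm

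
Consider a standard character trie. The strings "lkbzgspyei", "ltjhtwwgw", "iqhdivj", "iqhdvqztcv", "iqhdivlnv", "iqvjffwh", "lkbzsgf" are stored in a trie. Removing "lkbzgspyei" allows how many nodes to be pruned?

A node on "lkbzgspyei"'s path can go only if nothing else ends at it or branches off below it.
The suffix "gspyei" (6 nodes) is used only by "lkbzgspyei"; the node for "lkbz" still has the child "s", so pruning stops there.
Nodes removed: 6

6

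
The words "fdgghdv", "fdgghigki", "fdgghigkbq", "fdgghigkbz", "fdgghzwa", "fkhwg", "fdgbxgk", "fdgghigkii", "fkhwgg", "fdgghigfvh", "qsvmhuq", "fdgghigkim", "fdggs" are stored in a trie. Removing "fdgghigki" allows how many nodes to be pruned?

After clearing the end-marker at "fdgghigki", prune upward until reaching a node still needed by another word.
Every node on "fdgghigki" is still needed (e.g. by "fdgghigkii"), so nothing is freed.
Nodes removed: 0

0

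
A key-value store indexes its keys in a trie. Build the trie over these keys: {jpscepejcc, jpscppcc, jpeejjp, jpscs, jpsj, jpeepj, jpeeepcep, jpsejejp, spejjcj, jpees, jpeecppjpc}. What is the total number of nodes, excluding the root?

47

Insert word by word; a character creates a node only if that edge doesn't already exist:
  "jpscepejcc" → 10 new (j, p, s, c, e, p, e, j, c, c)
  "jpscppcc" → prefix "jpsc" already present; 4 new (p, p, c, c)
  "jpeejjp" → prefix "jp" already present; 5 new (e, e, j, j, p)
  "jpscs" → prefix "jpsc" already present; 1 new (s)
  "jpsj" → prefix "jps" already present; 1 new (j)
  "jpeepj" → prefix "jpee" already present; 2 new (p, j)
  "jpeeepcep" → prefix "jpee" already present; 5 new (e, p, c, e, p)
  "jpsejejp" → prefix "jps" already present; 5 new (e, j, e, j, p)
  "spejjcj" → 7 new (s, p, e, j, j, c, j)
  "jpees" → prefix "jpee" already present; 1 new (s)
  "jpeecppjpc" → prefix "jpee" already present; 6 new (c, p, p, j, p, c)
Total nodes = 10 + 4 + 5 + 1 + 1 + 2 + 5 + 5 + 7 + 1 + 6 = 47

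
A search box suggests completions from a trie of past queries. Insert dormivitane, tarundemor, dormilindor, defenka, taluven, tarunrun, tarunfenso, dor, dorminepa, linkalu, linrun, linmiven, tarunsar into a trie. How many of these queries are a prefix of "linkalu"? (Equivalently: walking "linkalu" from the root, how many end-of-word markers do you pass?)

Walk "linkalu" from the root; an end-of-word marker is hit whenever a stored word is a prefix of "linkalu".
Prefixes of the query that are stored words: "linkalu"
Count: 1

1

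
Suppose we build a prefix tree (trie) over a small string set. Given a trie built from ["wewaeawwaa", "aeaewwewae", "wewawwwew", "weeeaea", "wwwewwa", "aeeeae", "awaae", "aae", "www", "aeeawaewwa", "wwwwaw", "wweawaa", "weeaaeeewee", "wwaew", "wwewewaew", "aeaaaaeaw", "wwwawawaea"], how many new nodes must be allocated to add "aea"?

"aea" is already a full path in the trie; only an end-marker is added.
No new nodes are needed: 0.

0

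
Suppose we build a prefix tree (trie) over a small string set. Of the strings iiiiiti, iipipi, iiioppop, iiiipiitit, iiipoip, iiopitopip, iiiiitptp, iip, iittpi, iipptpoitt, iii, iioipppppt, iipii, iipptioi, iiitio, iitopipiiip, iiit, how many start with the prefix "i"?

17

Filter for entries beginning with "i":
Matches: "iii", "iiiiiti", "iiiiitptp", "iiiipiitit", "iiioppop", "iiipoip", "iiit", "iiitio", "iioipppppt", "iiopitopip", "iip", "iipii", "iipipi", "iipptioi", "iipptpoitt", "iitopipiiip", "iittpi"
Count: 17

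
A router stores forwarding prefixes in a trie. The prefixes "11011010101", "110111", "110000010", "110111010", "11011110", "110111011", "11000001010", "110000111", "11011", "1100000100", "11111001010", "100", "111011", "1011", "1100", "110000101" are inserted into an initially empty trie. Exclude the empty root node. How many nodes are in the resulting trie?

Insert word by word; a character creates a node only if that edge doesn't already exist:
  "11011010101" → 11 new (1, 1, 0, 1, 1, 0, 1, 0, 1, 0, 1)
  "110111" → prefix "11011" already present; 1 new (1)
  "110000010" → prefix "110" already present; 6 new (0, 0, 0, 0, 1, 0)
  "110111010" → prefix "110111" already present; 3 new (0, 1, 0)
  "11011110" → prefix "110111" already present; 2 new (1, 0)
  "110111011" → prefix "11011101" already present; 1 new (1)
  "11000001010" → prefix "110000010" already present; 2 new (1, 0)
  "110000111" → prefix "110000" already present; 3 new (1, 1, 1)
  "11011" → prefix "11011" already present; 0 new (none)
  "1100000100" → prefix "110000010" already present; 1 new (0)
  "11111001010" → prefix "11" already present; 9 new (1, 1, 1, 0, 0, 1, 0, 1, 0)
  "100" → prefix "1" already present; 2 new (0, 0)
  "111011" → prefix "111" already present; 3 new (0, 1, 1)
  "1011" → prefix "10" already present; 2 new (1, 1)
  "1100" → prefix "1100" already present; 0 new (none)
  "110000101" → prefix "1100001" already present; 2 new (0, 1)
Total nodes = 11 + 1 + 6 + 3 + 2 + 1 + 2 + 3 + 0 + 1 + 9 + 2 + 3 + 2 + 0 + 2 = 48

48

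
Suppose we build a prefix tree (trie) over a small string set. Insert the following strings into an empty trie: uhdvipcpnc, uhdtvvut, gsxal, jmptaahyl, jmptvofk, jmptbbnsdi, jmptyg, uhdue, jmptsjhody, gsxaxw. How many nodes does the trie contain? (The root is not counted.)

51

Trace insertions, counting only characters that open a new branch:
  "uhdvipcpnc" → 10 new (u, h, d, v, i, p, c, p, n, c)
  "uhdtvvut" → prefix "uhd" already present; 5 new (t, v, v, u, t)
  "gsxal" → 5 new (g, s, x, a, l)
  "jmptaahyl" → 9 new (j, m, p, t, a, a, h, y, l)
  "jmptvofk" → prefix "jmpt" already present; 4 new (v, o, f, k)
  "jmptbbnsdi" → prefix "jmpt" already present; 6 new (b, b, n, s, d, i)
  "jmptyg" → prefix "jmpt" already present; 2 new (y, g)
  "uhdue" → prefix "uhd" already present; 2 new (u, e)
  "jmptsjhody" → prefix "jmpt" already present; 6 new (s, j, h, o, d, y)
  "gsxaxw" → prefix "gsxa" already present; 2 new (x, w)
Total nodes = 10 + 5 + 5 + 9 + 4 + 6 + 2 + 2 + 6 + 2 = 51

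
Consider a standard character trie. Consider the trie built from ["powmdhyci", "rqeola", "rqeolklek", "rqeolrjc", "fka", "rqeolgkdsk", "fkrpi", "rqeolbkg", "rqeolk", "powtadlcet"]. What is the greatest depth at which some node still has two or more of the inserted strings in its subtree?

Equivalently: take the maximum, over all pairs, of their longest common prefix length.
e.g. "rqeolk" and "rqeolklek" share the prefix "rqeolk" of length 6; no pair shares a longer one.
Longest shared-prefix length: 6

6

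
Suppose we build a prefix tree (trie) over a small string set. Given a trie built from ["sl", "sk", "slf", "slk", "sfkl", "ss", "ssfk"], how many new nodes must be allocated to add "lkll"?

4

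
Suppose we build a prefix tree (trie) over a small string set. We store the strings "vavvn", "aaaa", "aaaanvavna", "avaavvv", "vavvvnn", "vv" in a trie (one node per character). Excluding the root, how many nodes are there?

25

Trie structure (* marks end of a word):
(root)
├─ a
│  ├─ a
│  │  └─ a
│  │     └─ a *
│  │        └─ n
│  │           └─ v
│  │              └─ a
│  │                 └─ v
│  │                    └─ n
│  │                       └─ a *
│  └─ v
│     └─ a
│        └─ a
│           └─ v
│              └─ v
│                 └─ v *
└─ v
   ├─ a
   │  └─ v
   │     └─ v
   │        ├─ n *
   │        └─ v
   │           └─ n
   │              └─ n *
   └─ v *
Counting every labelled node above: 25.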